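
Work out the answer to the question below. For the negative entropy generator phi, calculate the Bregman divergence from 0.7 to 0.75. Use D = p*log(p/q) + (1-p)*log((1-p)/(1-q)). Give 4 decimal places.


Bregman divergence with negative entropy generator:
D = p*log(p/q) + (1-p)*log((1-p)/(1-q)).
p = 0.7, q = 0.75.
p*log(p/q) = 0.7*log(0.7/0.75) = -0.048295.
(1-p)*log((1-p)/(1-q)) = 0.3*log(0.3/0.25) = 0.054696.
D = -0.048295 + 0.054696 = 0.0064

0.0064


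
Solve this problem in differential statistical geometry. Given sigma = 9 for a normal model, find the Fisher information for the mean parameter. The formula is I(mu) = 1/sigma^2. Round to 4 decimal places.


The Fisher information for the mean of a normal distribution is I(mu) = 1/sigma^2.
sigma = 9, so sigma^2 = 81.
I(mu) = 1/81 = 0.0123

0.0123


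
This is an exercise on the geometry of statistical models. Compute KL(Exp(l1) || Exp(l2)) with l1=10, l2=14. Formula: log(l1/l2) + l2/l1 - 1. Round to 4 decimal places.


KL divergence for exponential family:
KL = log(l1/l2) + l2/l1 - 1.
log(10/14) = -0.336472.
14/10 = 1.4.
KL = -0.336472 + 1.4 - 1 = 0.0635

0.0635


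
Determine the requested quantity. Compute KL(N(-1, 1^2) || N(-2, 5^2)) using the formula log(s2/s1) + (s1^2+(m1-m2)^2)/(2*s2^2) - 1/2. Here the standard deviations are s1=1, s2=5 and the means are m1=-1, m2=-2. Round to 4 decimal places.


KL divergence between normal distributions:
KL = log(s2/s1) + (s1^2 + (m1-m2)^2)/(2*s2^2) - 1/2.
log(5/1) = 1.609438.
(1^2 + (-1--2)^2)/(2*5^2) = (1 + 1)/50 = 0.04.
KL = 1.609438 + 0.04 - 0.5 = 1.1494

1.1494


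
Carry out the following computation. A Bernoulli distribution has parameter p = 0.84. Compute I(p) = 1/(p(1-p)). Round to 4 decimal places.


For Bernoulli(p), Fisher information is I(p) = 1/(p*(1-p)).
p = 0.84, 1-p = 0.16.
p*(1-p) = 0.1344.
I(p) = 1/0.1344 = 7.4405

7.4405


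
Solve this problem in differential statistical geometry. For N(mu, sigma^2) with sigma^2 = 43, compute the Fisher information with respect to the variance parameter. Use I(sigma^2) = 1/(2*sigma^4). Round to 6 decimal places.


Fisher information for variance: I(sigma^2) = 1/(2*sigma^4).
sigma^2 = 43, so sigma^4 = 1849.
I = 1/(2*1849) = 1/3698 = 0.000270

0.000270


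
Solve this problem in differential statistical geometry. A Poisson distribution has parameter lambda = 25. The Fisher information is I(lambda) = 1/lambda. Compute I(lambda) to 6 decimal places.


Fisher information for Poisson: I(lambda) = 1/lambda.
lambda = 25.
I(lambda) = 1/25 = 0.040000

0.040000


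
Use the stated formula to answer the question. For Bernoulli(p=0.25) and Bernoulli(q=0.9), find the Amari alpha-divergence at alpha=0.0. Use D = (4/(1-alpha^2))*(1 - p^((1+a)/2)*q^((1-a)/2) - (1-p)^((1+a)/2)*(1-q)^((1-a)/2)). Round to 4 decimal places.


Amari alpha-divergence:
D = (4/(1-alpha^2))*(1 - p^((1+a)/2)*q^((1-a)/2) - (1-p)^((1+a)/2)*(1-q)^((1-a)/2)).
alpha = 0.0, p = 0.25, q = 0.9.
e1 = (1+alpha)/2 = 0.5, e2 = (1-alpha)/2 = 0.5.
t1 = p^e1 * q^e2 = 0.25^0.5 * 0.9^0.5 = 0.474342.
t2 = (1-p)^e1 * (1-q)^e2 = 0.75^0.5 * 0.1^0.5 = 0.273861.
4/(1-alpha^2) = 4.0.
D = 4.0*(1 - 0.474342 - 0.273861) = 1.0072

1.0072


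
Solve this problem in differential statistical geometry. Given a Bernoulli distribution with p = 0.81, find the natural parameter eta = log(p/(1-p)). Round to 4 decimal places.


Natural parameter for Bernoulli: eta = log(p/(1-p)).
p = 0.81, 1-p = 0.19.
p/(1-p) = 4.263158.
eta = log(4.263158) = 1.4500

1.4500


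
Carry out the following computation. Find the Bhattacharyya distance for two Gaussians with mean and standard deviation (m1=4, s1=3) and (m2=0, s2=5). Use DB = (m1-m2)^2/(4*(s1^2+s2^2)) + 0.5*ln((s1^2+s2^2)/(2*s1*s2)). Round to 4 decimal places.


Bhattacharyya distance between two Gaussians:
DB = (m1-m2)^2/(4*(s1^2+s2^2)) + (1/2)*ln((s1^2+s2^2)/(2*s1*s2)).
(m1-m2)^2 = (4)^2 = 16.
s1^2+s2^2 = 9 + 25 = 34.
term1 = 16/136 = 0.117647.
term2 = 0.5*ln(34/30.0) = 0.062582.
DB = 0.117647 + 0.062582 = 0.1802

0.1802


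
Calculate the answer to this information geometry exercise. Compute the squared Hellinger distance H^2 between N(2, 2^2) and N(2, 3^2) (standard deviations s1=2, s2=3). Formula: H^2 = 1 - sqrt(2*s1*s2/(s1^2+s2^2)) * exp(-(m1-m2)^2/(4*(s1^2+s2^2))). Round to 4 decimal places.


Squared Hellinger distance for Gaussians:
H^2 = 1 - sqrt(2*s1*s2/(s1^2+s2^2)) * exp(-(m1-m2)^2/(4*(s1^2+s2^2))).
s1^2 = 4, s2^2 = 9, s1^2+s2^2 = 13.
sqrt(2*2*3/(13)) = 0.960769.
(m1-m2)^2 = (0)^2 = 0.
exp(-0/(4*13)) = exp(0.0) = 1.0.
H^2 = 1 - 0.960769*1.0 = 0.0392

0.0392


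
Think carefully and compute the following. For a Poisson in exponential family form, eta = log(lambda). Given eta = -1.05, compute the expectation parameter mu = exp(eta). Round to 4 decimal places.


Expectation parameter for Poisson exponential family:
mu = exp(eta).
eta = -1.05.
mu = exp(-1.05) = 0.3499

0.3499


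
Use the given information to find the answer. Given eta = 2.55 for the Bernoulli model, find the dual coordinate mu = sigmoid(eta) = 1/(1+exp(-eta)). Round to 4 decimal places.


Dual coordinate (expectation parameter) for Bernoulli:
mu = 1/(1+exp(-eta)).
eta = 2.55.
exp(-eta) = exp(-2.55) = 0.078082.
mu = 1/(1+0.078082) = 0.9276

0.9276


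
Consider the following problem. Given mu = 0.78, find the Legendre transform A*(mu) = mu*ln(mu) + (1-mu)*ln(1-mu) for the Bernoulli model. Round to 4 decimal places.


Legendre transform for Bernoulli:
A*(mu) = mu*log(mu) + (1-mu)*log(1-mu).
mu = 0.78, 1-mu = 0.22.
mu*log(mu) = 0.78*log(0.78) = -0.1938.
(1-mu)*log(1-mu) = 0.22*log(0.22) = -0.333108.
A* = -0.1938 + -0.333108 = -0.5269

-0.5269


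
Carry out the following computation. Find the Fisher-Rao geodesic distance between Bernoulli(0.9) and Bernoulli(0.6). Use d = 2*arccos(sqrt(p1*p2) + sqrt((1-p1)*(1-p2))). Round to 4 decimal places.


Geodesic distance on Bernoulli manifold:
d(p1,p2) = 2*arccos(sqrt(p1*p2) + sqrt((1-p1)*(1-p2))).
sqrt(p1*p2) = sqrt(0.9*0.6) = 0.734847.
sqrt((1-p1)*(1-p2)) = sqrt(0.1*0.4) = 0.2.
arg = 0.734847 + 0.2 = 0.934847.
d = 2*arccos(0.934847) = 0.7259

0.7259


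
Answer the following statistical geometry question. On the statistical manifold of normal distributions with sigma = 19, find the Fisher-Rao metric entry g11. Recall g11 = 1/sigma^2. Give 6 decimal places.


For the 2-parameter normal family, the Fisher metric has:
  g11 = 1/sigma^2, g22 = 2/sigma^2.
sigma = 19, sigma^2 = 361.
g11 = 0.002770

0.002770


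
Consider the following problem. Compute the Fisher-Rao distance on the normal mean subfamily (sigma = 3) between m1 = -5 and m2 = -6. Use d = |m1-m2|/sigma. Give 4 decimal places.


On the fixed-variance normal subfamily, geodesic distance = |m1-m2|/sigma.
|-5 - -6| = 1.
sigma = 3.
d = 1/3 = 0.3333

0.3333


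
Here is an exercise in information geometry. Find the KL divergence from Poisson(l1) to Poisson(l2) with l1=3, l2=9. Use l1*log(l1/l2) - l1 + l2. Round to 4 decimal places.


KL divergence for Poisson:
KL = l1*log(l1/l2) - l1 + l2.
l1 = 3, l2 = 9.
log(3/9) = -1.098612.
l1*log(l1/l2) = 3 * -1.098612 = -3.295837.
KL = -3.295837 - 3 + 9 = 2.7042

2.7042


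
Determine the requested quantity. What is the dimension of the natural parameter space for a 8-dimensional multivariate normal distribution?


Exponential family dimension calculation:
For 8-dim MVN: mean has 8 params, covariance has 8*9/2 = 36 unique entries.
Total dim = 8 + 36 = 44.

44


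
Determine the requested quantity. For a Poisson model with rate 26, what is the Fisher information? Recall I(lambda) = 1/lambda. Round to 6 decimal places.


Fisher information for Poisson: I(lambda) = 1/lambda.
lambda = 26.
I(lambda) = 1/26 = 0.038462

0.038462


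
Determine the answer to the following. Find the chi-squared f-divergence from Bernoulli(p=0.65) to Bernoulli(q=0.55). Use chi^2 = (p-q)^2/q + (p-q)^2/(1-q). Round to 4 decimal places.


Chi-squared divergence between Bernoulli distributions:
chi^2 = (p-q)^2/q + (p-q)^2/(1-q).
p = 0.65, q = 0.55, p-q = 0.1.
(p-q)^2 = 0.01.
term1 = 0.01/0.55 = 0.018182.
term2 = 0.01/0.45 = 0.022222.
chi^2 = 0.018182 + 0.022222 = 0.0404

0.0404


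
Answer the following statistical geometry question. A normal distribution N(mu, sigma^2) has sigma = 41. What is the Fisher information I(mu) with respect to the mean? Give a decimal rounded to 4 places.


The Fisher information for the mean of a normal distribution is I(mu) = 1/sigma^2.
sigma = 41, so sigma^2 = 1681.
I(mu) = 1/1681 = 0.0006

0.0006


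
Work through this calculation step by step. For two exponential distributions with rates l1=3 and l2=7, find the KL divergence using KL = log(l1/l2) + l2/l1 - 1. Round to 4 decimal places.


KL divergence for exponential family:
KL = log(l1/l2) + l2/l1 - 1.
log(3/7) = -0.847298.
7/3 = 2.333333.
KL = -0.847298 + 2.333333 - 1 = 0.4860

0.4860


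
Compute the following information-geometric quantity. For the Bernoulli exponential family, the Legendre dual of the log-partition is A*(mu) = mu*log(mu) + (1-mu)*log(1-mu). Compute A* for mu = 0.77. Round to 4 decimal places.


Legendre transform for Bernoulli:
A*(mu) = mu*log(mu) + (1-mu)*log(1-mu).
mu = 0.77, 1-mu = 0.23.
mu*log(mu) = 0.77*log(0.77) = -0.201251.
(1-mu)*log(1-mu) = 0.23*log(0.23) = -0.338025.
A* = -0.201251 + -0.338025 = -0.5393

-0.5393


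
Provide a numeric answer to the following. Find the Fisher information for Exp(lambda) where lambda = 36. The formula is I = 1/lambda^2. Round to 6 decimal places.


Fisher information for exponential: I(lambda) = 1/lambda^2.
lambda = 36, lambda^2 = 1296.
I = 1/1296 = 0.000772

0.000772


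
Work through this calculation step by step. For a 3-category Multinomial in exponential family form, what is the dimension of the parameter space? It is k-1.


Exponential family dimension calculation:
For Multinomial with k=3 categories, dim = k-1 = 2.

2


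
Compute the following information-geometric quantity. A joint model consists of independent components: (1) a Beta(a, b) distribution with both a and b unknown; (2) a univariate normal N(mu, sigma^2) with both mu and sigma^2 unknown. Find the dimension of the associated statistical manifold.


The dimension of a statistical manifold equals the number of free
(independent) real parameters of the model. For a product of independent
blocks the parameter counts add.
- Beta (a, b): 2.
- normal (mu, sigma^2): 2.
Total = 2 + 2 = 4.
Dimension = 4

4


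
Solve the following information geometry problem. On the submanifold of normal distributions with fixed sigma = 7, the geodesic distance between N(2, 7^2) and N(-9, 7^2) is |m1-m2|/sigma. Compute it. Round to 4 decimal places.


On the fixed-variance normal subfamily, geodesic distance = |m1-m2|/sigma.
|2 - -9| = 11.
sigma = 7.
d = 11/7 = 1.5714

1.5714


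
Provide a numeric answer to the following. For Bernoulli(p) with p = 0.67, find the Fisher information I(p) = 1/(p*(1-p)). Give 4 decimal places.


For Bernoulli(p), Fisher information is I(p) = 1/(p*(1-p)).
p = 0.67, 1-p = 0.33.
p*(1-p) = 0.2211.
I(p) = 1/0.2211 = 4.5228

4.5228


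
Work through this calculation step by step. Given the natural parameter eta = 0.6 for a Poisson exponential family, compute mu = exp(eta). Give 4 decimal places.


Expectation parameter for Poisson exponential family:
mu = exp(eta).
eta = 0.6.
mu = exp(0.6) = 1.8221

1.8221


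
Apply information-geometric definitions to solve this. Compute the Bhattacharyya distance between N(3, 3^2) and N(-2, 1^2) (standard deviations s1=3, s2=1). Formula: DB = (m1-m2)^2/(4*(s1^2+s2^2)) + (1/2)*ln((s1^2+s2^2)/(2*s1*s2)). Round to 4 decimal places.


Bhattacharyya distance between two Gaussians:
DB = (m1-m2)^2/(4*(s1^2+s2^2)) + (1/2)*ln((s1^2+s2^2)/(2*s1*s2)).
(m1-m2)^2 = (5)^2 = 25.
s1^2+s2^2 = 9 + 1 = 10.
term1 = 25/40 = 0.625.
term2 = 0.5*ln(10/6.0) = 0.255413.
DB = 0.625 + 0.255413 = 0.8804

0.8804


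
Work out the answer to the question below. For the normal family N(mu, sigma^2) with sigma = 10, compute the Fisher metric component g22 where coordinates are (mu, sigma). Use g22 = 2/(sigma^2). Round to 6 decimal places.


For the 2-parameter normal family, the Fisher metric has:
  g11 = 1/sigma^2, g22 = 2/sigma^2.
sigma = 10, sigma^2 = 100.
g22 = 0.020000

0.020000


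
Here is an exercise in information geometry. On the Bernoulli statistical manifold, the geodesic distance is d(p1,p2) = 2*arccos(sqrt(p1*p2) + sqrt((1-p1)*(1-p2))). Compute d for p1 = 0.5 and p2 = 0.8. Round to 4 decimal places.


Geodesic distance on Bernoulli manifold:
d(p1,p2) = 2*arccos(sqrt(p1*p2) + sqrt((1-p1)*(1-p2))).
sqrt(p1*p2) = sqrt(0.5*0.8) = 0.632456.
sqrt((1-p1)*(1-p2)) = sqrt(0.5*0.2) = 0.316228.
arg = 0.632456 + 0.316228 = 0.948683.
d = 2*arccos(0.948683) = 0.6435

0.6435


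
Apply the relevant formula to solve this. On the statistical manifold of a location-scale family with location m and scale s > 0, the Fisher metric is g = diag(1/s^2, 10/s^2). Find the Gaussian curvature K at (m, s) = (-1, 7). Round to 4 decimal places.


The metric has the form g = (A dm^2 + B ds^2)/s^2 with A = 1, B = 10.
Substitute u = sqrt(A/B)*m: g = B*(du^2 + ds^2)/s^2, i.e. B times the
Poincare upper half-plane metric, which has constant Gaussian curvature -1.
Scaling a 2D metric by a constant c divides the Gaussian curvature by c,
so K = -1/B = -1/(10) = -0.1000 everywhere (the point (m, s) = (-1, 7) is irrelevant:
the curvature is constant).
The requested Gaussian curvature is K = -0.1000.

-0.1000


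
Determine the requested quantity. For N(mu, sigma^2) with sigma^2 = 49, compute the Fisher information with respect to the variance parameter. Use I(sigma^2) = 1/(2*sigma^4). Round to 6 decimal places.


Fisher information for variance: I(sigma^2) = 1/(2*sigma^4).
sigma^2 = 49, so sigma^4 = 2401.
I = 1/(2*2401) = 1/4802 = 0.000208

0.000208


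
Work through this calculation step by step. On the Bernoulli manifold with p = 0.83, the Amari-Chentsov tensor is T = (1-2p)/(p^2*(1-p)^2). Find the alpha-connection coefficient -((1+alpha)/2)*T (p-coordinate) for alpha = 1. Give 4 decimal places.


Skewness (Amari-Chentsov) tensor: T = (1-2p)/(p^2*(1-p)^2).
p = 0.83, 1-2p = -0.66, p^2 = 0.6889, (1-p)^2 = 0.0289.
T = -0.66/(0.6889 * 0.0289) = -33.150487.
In the p-coordinate, Gamma^(alpha) = Gamma^(0) - (alpha/2)*T with Gamma^(0) = (1/2)*g'(p) = -T/2,
so Gamma^(alpha) = -((1+alpha)/2)*T.
alpha = 1, -(1+alpha)/2 = -1.0.
Gamma = -1.0 * -33.150487 = 33.1505

33.1505


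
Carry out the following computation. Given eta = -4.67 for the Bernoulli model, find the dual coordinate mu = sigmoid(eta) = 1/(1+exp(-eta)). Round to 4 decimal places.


Dual coordinate (expectation parameter) for Bernoulli:
mu = 1/(1+exp(-eta)).
eta = -4.67.
exp(-eta) = exp(4.67) = 106.697742.
mu = 1/(1+106.697742) = 0.0093

0.0093


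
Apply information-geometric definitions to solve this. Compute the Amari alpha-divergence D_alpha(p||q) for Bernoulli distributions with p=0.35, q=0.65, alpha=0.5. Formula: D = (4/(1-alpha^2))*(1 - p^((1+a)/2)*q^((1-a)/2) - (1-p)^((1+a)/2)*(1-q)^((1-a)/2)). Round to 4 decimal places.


Amari alpha-divergence:
D = (4/(1-alpha^2))*(1 - p^((1+a)/2)*q^((1-a)/2) - (1-p)^((1+a)/2)*(1-q)^((1-a)/2)).
alpha = 0.5, p = 0.35, q = 0.65.
e1 = (1+alpha)/2 = 0.75, e2 = (1-alpha)/2 = 0.25.
t1 = p^e1 * q^e2 = 0.35^0.75 * 0.65^0.25 = 0.408582.
t2 = (1-p)^e1 * (1-q)^e2 = 0.65^0.75 * 0.35^0.25 = 0.556804.
4/(1-alpha^2) = 5.333333.
D = 5.333333*(1 - 0.408582 - 0.556804) = 0.1846

0.1846


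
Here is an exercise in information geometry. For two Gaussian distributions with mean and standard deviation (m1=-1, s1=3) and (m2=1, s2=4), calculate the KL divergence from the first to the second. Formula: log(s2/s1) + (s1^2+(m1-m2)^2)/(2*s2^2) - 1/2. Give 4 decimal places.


KL divergence between normal distributions:
KL = log(s2/s1) + (s1^2 + (m1-m2)^2)/(2*s2^2) - 1/2.
log(4/3) = 0.287682.
(3^2 + (-1-1)^2)/(2*4^2) = (9 + 4)/32 = 0.40625.
KL = 0.287682 + 0.40625 - 0.5 = 0.1939

0.1939


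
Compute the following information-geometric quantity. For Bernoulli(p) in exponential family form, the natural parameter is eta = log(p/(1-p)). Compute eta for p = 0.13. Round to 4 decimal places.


Natural parameter for Bernoulli: eta = log(p/(1-p)).
p = 0.13, 1-p = 0.87.
p/(1-p) = 0.149425.
eta = log(0.149425) = -1.9010

-1.9010


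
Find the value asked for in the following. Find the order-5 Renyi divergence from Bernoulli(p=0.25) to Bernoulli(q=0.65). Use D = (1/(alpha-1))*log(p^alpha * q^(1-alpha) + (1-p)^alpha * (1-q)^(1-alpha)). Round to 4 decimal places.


Renyi divergence of order alpha between Bernoulli distributions:
D = (1/(alpha-1))*log(p^alpha * q^(1-alpha) + (1-p)^alpha * (1-q)^(1-alpha)).
alpha = 5, p = 0.25, q = 0.65.
p^alpha * q^(1-alpha) = 0.25^5 * 0.65^-4 = 0.005471.
(1-p)^alpha * (1-q)^(1-alpha) = 0.75^5 * 0.35^-4 = 15.813723.
sum = 0.005471 + 15.813723 = 15.819194.
D = (1/4)*log(15.819194) = 0.6903

0.6903


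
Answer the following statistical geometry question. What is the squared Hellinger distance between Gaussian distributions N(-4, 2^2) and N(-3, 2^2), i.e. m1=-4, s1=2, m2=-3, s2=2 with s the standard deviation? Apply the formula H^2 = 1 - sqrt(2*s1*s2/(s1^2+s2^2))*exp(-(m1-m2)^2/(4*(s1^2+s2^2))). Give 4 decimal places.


Squared Hellinger distance for Gaussians:
H^2 = 1 - sqrt(2*s1*s2/(s1^2+s2^2)) * exp(-(m1-m2)^2/(4*(s1^2+s2^2))).
s1^2 = 4, s2^2 = 4, s1^2+s2^2 = 8.
sqrt(2*2*2/(8)) = 1.0.
(m1-m2)^2 = (-1)^2 = 1.
exp(-1/(4*8)) = exp(-0.03125) = 0.969233.
H^2 = 1 - 1.0*0.969233 = 0.0308

0.0308


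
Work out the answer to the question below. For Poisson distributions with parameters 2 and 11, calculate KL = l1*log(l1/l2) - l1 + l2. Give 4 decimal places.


KL divergence for Poisson:
KL = l1*log(l1/l2) - l1 + l2.
l1 = 2, l2 = 11.
log(2/11) = -1.704748.
l1*log(l1/l2) = 2 * -1.704748 = -3.409496.
KL = -3.409496 - 2 + 11 = 5.5905

5.5905


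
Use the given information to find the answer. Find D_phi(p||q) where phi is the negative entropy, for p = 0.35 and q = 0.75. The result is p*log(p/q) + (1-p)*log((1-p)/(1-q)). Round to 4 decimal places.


Bregman divergence with negative entropy generator:
D = p*log(p/q) + (1-p)*log((1-p)/(1-q)).
p = 0.35, q = 0.75.
p*log(p/q) = 0.35*log(0.35/0.75) = -0.266749.
(1-p)*log((1-p)/(1-q)) = 0.65*log(0.65/0.25) = 0.621082.
D = -0.266749 + 0.621082 = 0.3543

0.3543


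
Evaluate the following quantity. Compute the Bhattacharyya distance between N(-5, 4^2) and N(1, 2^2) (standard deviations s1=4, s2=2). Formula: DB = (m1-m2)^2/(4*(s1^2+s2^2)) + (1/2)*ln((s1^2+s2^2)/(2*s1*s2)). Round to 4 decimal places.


Bhattacharyya distance between two Gaussians:
DB = (m1-m2)^2/(4*(s1^2+s2^2)) + (1/2)*ln((s1^2+s2^2)/(2*s1*s2)).
(m1-m2)^2 = (-6)^2 = 36.
s1^2+s2^2 = 16 + 4 = 20.
term1 = 36/80 = 0.45.
term2 = 0.5*ln(20/16.0) = 0.111572.
DB = 0.45 + 0.111572 = 0.5616

0.5616


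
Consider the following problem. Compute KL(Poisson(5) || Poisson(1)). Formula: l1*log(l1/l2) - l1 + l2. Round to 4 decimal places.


KL divergence for Poisson:
KL = l1*log(l1/l2) - l1 + l2.
l1 = 5, l2 = 1.
log(5/1) = 1.609438.
l1*log(l1/l2) = 5 * 1.609438 = 8.04719.
KL = 8.04719 - 5 + 1 = 4.0472

4.0472


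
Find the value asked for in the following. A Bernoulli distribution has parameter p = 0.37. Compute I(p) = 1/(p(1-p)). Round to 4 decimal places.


For Bernoulli(p), Fisher information is I(p) = 1/(p*(1-p)).
p = 0.37, 1-p = 0.63.
p*(1-p) = 0.2331.
I(p) = 1/0.2331 = 4.2900

4.2900


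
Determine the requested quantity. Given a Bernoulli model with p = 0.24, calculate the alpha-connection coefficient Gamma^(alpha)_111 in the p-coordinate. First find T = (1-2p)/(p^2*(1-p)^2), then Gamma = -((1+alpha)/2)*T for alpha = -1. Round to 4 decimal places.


Skewness (Amari-Chentsov) tensor: T = (1-2p)/(p^2*(1-p)^2).
p = 0.24, 1-2p = 0.52, p^2 = 0.0576, (1-p)^2 = 0.5776.
T = 0.52/(0.0576 * 0.5776) = 15.629809.
In the p-coordinate, Gamma^(alpha) = Gamma^(0) - (alpha/2)*T with Gamma^(0) = (1/2)*g'(p) = -T/2,
so Gamma^(alpha) = -((1+alpha)/2)*T.
alpha = -1, -(1+alpha)/2 = 0.0.
Gamma = 0.0 * 15.629809 = 0.0000

0.0000


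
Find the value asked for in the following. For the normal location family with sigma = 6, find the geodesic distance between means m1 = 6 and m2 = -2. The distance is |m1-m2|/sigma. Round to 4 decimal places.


On the fixed-variance normal subfamily, geodesic distance = |m1-m2|/sigma.
|6 - -2| = 8.
sigma = 6.
d = 8/6 = 1.3333

1.3333


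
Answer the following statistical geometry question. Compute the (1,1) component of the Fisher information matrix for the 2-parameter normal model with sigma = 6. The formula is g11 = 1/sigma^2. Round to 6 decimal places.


For the 2-parameter normal family, the Fisher metric has:
  g11 = 1/sigma^2, g22 = 2/sigma^2.
sigma = 6, sigma^2 = 36.
g11 = 0.027778

0.027778


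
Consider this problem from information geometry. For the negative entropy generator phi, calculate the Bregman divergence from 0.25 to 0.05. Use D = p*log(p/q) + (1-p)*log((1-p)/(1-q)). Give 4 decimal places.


Bregman divergence with negative entropy generator:
D = p*log(p/q) + (1-p)*log((1-p)/(1-q)).
p = 0.25, q = 0.05.
p*log(p/q) = 0.25*log(0.25/0.05) = 0.402359.
(1-p)*log((1-p)/(1-q)) = 0.75*log(0.75/0.95) = -0.177292.
D = 0.402359 + -0.177292 = 0.2251

0.2251


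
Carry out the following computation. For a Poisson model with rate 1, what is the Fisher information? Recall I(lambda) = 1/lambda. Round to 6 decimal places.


Fisher information for Poisson: I(lambda) = 1/lambda.
lambda = 1.
I(lambda) = 1/1 = 1.000000

1.000000


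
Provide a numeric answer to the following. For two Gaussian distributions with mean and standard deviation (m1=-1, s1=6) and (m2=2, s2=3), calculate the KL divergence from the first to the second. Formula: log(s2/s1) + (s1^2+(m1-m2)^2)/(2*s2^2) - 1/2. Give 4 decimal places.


KL divergence between normal distributions:
KL = log(s2/s1) + (s1^2 + (m1-m2)^2)/(2*s2^2) - 1/2.
log(3/6) = -0.693147.
(6^2 + (-1-2)^2)/(2*3^2) = (36 + 9)/18 = 2.5.
KL = -0.693147 + 2.5 - 0.5 = 1.3069

1.3069


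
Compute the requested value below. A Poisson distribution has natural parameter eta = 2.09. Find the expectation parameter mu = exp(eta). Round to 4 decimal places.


Expectation parameter for Poisson exponential family:
mu = exp(eta).
eta = 2.09.
mu = exp(2.09) = 8.0849

8.0849


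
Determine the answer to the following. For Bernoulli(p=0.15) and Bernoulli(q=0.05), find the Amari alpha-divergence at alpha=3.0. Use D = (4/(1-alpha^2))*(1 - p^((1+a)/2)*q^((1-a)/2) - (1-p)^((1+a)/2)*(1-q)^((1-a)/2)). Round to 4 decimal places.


Amari alpha-divergence:
D = (4/(1-alpha^2))*(1 - p^((1+a)/2)*q^((1-a)/2) - (1-p)^((1+a)/2)*(1-q)^((1-a)/2)).
alpha = 3.0, p = 0.15, q = 0.05.
e1 = (1+alpha)/2 = 2.0, e2 = (1-alpha)/2 = -1.0.
t1 = p^e1 * q^e2 = 0.15^2.0 * 0.05^-1.0 = 0.45.
t2 = (1-p)^e1 * (1-q)^e2 = 0.85^2.0 * 0.95^-1.0 = 0.760526.
4/(1-alpha^2) = -0.5.
D = -0.5*(1 - 0.45 - 0.760526) = 0.1053

0.1053


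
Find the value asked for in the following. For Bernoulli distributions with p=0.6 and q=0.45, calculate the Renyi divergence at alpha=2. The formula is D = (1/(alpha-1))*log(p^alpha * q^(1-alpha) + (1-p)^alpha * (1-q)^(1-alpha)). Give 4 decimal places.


Renyi divergence of order alpha between Bernoulli distributions:
D = (1/(alpha-1))*log(p^alpha * q^(1-alpha) + (1-p)^alpha * (1-q)^(1-alpha)).
alpha = 2, p = 0.6, q = 0.45.
p^alpha * q^(1-alpha) = 0.6^2 * 0.45^-1 = 0.8.
(1-p)^alpha * (1-q)^(1-alpha) = 0.4^2 * 0.55^-1 = 0.290909.
sum = 0.8 + 0.290909 = 1.090909.
D = (1/1)*log(1.090909) = 0.0870

0.0870


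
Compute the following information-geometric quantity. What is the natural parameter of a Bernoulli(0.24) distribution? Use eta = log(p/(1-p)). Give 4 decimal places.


Natural parameter for Bernoulli: eta = log(p/(1-p)).
p = 0.24, 1-p = 0.76.
p/(1-p) = 0.315789.
eta = log(0.315789) = -1.1527

-1.1527


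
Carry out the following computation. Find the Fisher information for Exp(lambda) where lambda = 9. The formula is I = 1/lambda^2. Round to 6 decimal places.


Fisher information for exponential: I(lambda) = 1/lambda^2.
lambda = 9, lambda^2 = 81.
I = 1/81 = 0.012346

0.012346


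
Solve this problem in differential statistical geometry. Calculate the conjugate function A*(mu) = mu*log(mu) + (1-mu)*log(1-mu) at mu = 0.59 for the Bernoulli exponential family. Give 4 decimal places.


Legendre transform for Bernoulli:
A*(mu) = mu*log(mu) + (1-mu)*log(1-mu).
mu = 0.59, 1-mu = 0.41.
mu*log(mu) = 0.59*log(0.59) = -0.311303.
(1-mu)*log(1-mu) = 0.41*log(0.41) = -0.365555.
A* = -0.311303 + -0.365555 = -0.6769

-0.6769


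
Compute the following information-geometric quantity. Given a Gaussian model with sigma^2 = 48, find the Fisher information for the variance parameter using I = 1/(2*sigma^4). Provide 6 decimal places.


Fisher information for variance: I(sigma^2) = 1/(2*sigma^4).
sigma^2 = 48, so sigma^4 = 2304.
I = 1/(2*2304) = 1/4608 = 0.000217

0.000217


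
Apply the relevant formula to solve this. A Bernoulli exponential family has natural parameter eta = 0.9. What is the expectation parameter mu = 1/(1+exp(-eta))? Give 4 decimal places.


Dual coordinate (expectation parameter) for Bernoulli:
mu = 1/(1+exp(-eta)).
eta = 0.9.
exp(-eta) = exp(-0.9) = 0.40657.
mu = 1/(1+0.40657) = 0.7109

0.7109


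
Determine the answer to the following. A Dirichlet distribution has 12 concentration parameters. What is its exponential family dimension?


Exponential family dimension calculation:
Dirichlet with 12 components has 12 natural parameters.

12


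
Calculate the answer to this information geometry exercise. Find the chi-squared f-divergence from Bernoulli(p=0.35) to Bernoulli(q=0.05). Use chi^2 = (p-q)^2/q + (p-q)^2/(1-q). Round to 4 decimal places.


Chi-squared divergence between Bernoulli distributions:
chi^2 = (p-q)^2/q + (p-q)^2/(1-q).
p = 0.35, q = 0.05, p-q = 0.3.
(p-q)^2 = 0.09.
term1 = 0.09/0.05 = 1.8.
term2 = 0.09/0.95 = 0.094737.
chi^2 = 1.8 + 0.094737 = 1.8947

1.8947


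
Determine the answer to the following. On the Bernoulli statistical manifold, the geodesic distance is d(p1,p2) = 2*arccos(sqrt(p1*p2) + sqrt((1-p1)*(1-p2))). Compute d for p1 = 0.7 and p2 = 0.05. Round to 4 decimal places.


Geodesic distance on Bernoulli manifold:
d(p1,p2) = 2*arccos(sqrt(p1*p2) + sqrt((1-p1)*(1-p2))).
sqrt(p1*p2) = sqrt(0.7*0.05) = 0.187083.
sqrt((1-p1)*(1-p2)) = sqrt(0.3*0.95) = 0.533854.
arg = 0.187083 + 0.533854 = 0.720937.
d = 2*arccos(0.720937) = 1.5313

1.5313


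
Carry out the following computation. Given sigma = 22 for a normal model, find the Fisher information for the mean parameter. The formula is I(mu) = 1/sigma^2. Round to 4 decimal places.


The Fisher information for the mean of a normal distribution is I(mu) = 1/sigma^2.
sigma = 22, so sigma^2 = 484.
I(mu) = 1/484 = 0.0021

0.0021


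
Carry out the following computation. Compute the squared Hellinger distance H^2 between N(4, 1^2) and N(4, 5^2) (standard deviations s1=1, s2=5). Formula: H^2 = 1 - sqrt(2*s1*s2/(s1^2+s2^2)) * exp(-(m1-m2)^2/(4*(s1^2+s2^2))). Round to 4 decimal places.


Squared Hellinger distance for Gaussians:
H^2 = 1 - sqrt(2*s1*s2/(s1^2+s2^2)) * exp(-(m1-m2)^2/(4*(s1^2+s2^2))).
s1^2 = 1, s2^2 = 25, s1^2+s2^2 = 26.
sqrt(2*1*5/(26)) = 0.620174.
(m1-m2)^2 = (0)^2 = 0.
exp(-0/(4*26)) = exp(0.0) = 1.0.
H^2 = 1 - 0.620174*1.0 = 0.3798

0.3798


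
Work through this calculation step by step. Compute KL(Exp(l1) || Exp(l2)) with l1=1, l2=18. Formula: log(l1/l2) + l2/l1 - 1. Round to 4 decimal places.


KL divergence for exponential family:
KL = log(l1/l2) + l2/l1 - 1.
log(1/18) = -2.890372.
18/1 = 18.0.
KL = -2.890372 + 18.0 - 1 = 14.1096

14.1096


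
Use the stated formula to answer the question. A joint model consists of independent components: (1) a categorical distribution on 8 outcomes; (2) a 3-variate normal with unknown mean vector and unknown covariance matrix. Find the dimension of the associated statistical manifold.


The dimension of a statistical manifold equals the number of free
(independent) real parameters of the model. For a product of independent
blocks the parameter counts add.
- categorical on 8 outcomes (probabilities sum to 1): 8-1 = 7.
- 3-variate normal: 3 (mean) + 3*4/2 = 6 (symmetric covariance) = 9.
Total = 7 + 9 = 16.
Dimension = 16

16


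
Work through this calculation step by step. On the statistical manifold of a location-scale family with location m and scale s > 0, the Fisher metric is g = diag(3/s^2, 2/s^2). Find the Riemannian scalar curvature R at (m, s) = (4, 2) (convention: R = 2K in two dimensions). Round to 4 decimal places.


The metric has the form g = (A dm^2 + B ds^2)/s^2 with A = 3, B = 2.
Substitute u = sqrt(A/B)*m: g = B*(du^2 + ds^2)/s^2, i.e. B times the
Poincare upper half-plane metric, which has constant Gaussian curvature -1.
Scaling a 2D metric by a constant c divides the Gaussian curvature by c,
so K = -1/B = -1/(2) = -0.5000 everywhere (the point (m, s) = (4, 2) is irrelevant:
the curvature is constant).
Scalar curvature in dimension 2: R = 2K = -2/(2) = -1.0000.

-1.0000


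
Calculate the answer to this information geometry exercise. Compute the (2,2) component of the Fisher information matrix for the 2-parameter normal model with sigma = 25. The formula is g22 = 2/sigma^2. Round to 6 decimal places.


For the 2-parameter normal family, the Fisher metric has:
  g11 = 1/sigma^2, g22 = 2/sigma^2.
sigma = 25, sigma^2 = 625.
g22 = 0.003200

0.003200


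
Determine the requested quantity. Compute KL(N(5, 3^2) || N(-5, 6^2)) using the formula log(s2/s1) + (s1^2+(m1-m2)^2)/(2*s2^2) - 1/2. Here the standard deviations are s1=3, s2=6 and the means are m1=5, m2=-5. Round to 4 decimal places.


KL divergence between normal distributions:
KL = log(s2/s1) + (s1^2 + (m1-m2)^2)/(2*s2^2) - 1/2.
log(6/3) = 0.693147.
(3^2 + (5--5)^2)/(2*6^2) = (9 + 100)/72 = 1.513889.
KL = 0.693147 + 1.513889 - 0.5 = 1.7070

1.7070


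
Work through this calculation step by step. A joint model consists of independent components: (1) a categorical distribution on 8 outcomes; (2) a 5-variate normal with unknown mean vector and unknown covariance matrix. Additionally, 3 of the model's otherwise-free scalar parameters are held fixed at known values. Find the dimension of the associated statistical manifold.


The dimension of a statistical manifold equals the number of free
(independent) real parameters of the model. For a product of independent
blocks the parameter counts add.
- categorical on 8 outcomes (probabilities sum to 1): 8-1 = 7.
- 5-variate normal: 5 (mean) + 5*6/2 = 15 (symmetric covariance) = 20.
Total = 7 + 20 = 27.
3 parameter(s) fixed at known values: 27 - 3 = 24.
Dimension = 24

24


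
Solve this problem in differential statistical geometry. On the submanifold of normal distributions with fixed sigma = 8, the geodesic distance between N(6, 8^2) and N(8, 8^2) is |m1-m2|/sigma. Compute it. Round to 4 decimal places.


On the fixed-variance normal subfamily, geodesic distance = |m1-m2|/sigma.
|6 - 8| = 2.
sigma = 8.
d = 2/8 = 0.2500

0.2500


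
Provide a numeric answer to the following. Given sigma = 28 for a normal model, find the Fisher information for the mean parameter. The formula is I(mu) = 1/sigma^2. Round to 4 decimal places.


The Fisher information for the mean of a normal distribution is I(mu) = 1/sigma^2.
sigma = 28, so sigma^2 = 784.
I(mu) = 1/784 = 0.0013

0.0013


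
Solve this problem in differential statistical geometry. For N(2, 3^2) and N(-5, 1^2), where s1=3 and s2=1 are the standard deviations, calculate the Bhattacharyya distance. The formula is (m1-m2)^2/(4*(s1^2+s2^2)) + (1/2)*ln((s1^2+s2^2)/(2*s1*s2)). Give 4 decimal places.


Bhattacharyya distance between two Gaussians:
DB = (m1-m2)^2/(4*(s1^2+s2^2)) + (1/2)*ln((s1^2+s2^2)/(2*s1*s2)).
(m1-m2)^2 = (7)^2 = 49.
s1^2+s2^2 = 9 + 1 = 10.
term1 = 49/40 = 1.225.
term2 = 0.5*ln(10/6.0) = 0.255413.
DB = 1.225 + 0.255413 = 1.4804

1.4804


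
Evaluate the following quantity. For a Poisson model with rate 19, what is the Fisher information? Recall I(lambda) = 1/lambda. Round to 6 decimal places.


Fisher information for Poisson: I(lambda) = 1/lambda.
lambda = 19.
I(lambda) = 1/19 = 0.052632

0.052632


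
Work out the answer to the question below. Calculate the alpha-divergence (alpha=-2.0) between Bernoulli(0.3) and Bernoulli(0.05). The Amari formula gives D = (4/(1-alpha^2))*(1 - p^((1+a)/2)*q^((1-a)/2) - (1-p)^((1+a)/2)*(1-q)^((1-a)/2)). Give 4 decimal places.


Amari alpha-divergence:
D = (4/(1-alpha^2))*(1 - p^((1+a)/2)*q^((1-a)/2) - (1-p)^((1+a)/2)*(1-q)^((1-a)/2)).
alpha = -2.0, p = 0.3, q = 0.05.
e1 = (1+alpha)/2 = -0.5, e2 = (1-alpha)/2 = 1.5.
t1 = p^e1 * q^e2 = 0.3^-0.5 * 0.05^1.5 = 0.020412.
t2 = (1-p)^e1 * (1-q)^e2 = 0.7^-0.5 * 0.95^1.5 = 1.106717.
4/(1-alpha^2) = -1.333333.
D = -1.333333*(1 - 0.020412 - 1.106717) = 0.1695

0.1695


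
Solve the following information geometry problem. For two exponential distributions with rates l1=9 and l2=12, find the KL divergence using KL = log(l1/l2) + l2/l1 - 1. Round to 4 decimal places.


KL divergence for exponential family:
KL = log(l1/l2) + l2/l1 - 1.
log(9/12) = -0.287682.
12/9 = 1.333333.
KL = -0.287682 + 1.333333 - 1 = 0.0457

0.0457


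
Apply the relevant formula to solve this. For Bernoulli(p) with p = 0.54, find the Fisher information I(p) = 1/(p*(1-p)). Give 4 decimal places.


For Bernoulli(p), Fisher information is I(p) = 1/(p*(1-p)).
p = 0.54, 1-p = 0.46.
p*(1-p) = 0.2484.
I(p) = 1/0.2484 = 4.0258

4.0258


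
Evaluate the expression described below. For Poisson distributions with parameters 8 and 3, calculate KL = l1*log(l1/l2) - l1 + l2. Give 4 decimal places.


KL divergence for Poisson:
KL = l1*log(l1/l2) - l1 + l2.
l1 = 8, l2 = 3.
log(8/3) = 0.980829.
l1*log(l1/l2) = 8 * 0.980829 = 7.846634.
KL = 7.846634 - 8 + 3 = 2.8466

2.8466


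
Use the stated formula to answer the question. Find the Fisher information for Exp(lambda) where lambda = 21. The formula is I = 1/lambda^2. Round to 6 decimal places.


Fisher information for exponential: I(lambda) = 1/lambda^2.
lambda = 21, lambda^2 = 441.
I = 1/441 = 0.002268

0.002268


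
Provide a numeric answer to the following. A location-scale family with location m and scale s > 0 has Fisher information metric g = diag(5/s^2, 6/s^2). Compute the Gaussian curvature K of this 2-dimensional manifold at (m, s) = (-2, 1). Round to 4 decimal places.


The metric has the form g = (A dm^2 + B ds^2)/s^2 with A = 5, B = 6.
Substitute u = sqrt(A/B)*m: g = B*(du^2 + ds^2)/s^2, i.e. B times the
Poincare upper half-plane metric, which has constant Gaussian curvature -1.
Scaling a 2D metric by a constant c divides the Gaussian curvature by c,
so K = -1/B = -1/(6) = -0.1667 everywhere (the point (m, s) = (-2, 1) is irrelevant:
the curvature is constant).
The requested Gaussian curvature is K = -0.1667.

-0.1667


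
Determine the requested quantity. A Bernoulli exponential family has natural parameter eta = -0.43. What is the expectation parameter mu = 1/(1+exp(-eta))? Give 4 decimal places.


Dual coordinate (expectation parameter) for Bernoulli:
mu = 1/(1+exp(-eta)).
eta = -0.43.
exp(-eta) = exp(0.43) = 1.537258.
mu = 1/(1+1.537258) = 0.3941

0.3941


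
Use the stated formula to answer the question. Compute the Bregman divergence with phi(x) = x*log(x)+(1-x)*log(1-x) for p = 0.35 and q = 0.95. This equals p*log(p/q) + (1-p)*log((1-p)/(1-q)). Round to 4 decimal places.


Bregman divergence with negative entropy generator:
D = p*log(p/q) + (1-p)*log((1-p)/(1-q)).
p = 0.35, q = 0.95.
p*log(p/q) = 0.35*log(0.35/0.95) = -0.349485.
(1-p)*log((1-p)/(1-q)) = 0.65*log(0.65/0.05) = 1.667217.
D = -0.349485 + 1.667217 = 1.3177

1.3177


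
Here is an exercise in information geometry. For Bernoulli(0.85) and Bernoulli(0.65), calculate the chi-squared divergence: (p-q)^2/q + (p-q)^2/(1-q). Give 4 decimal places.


Chi-squared divergence between Bernoulli distributions:
chi^2 = (p-q)^2/q + (p-q)^2/(1-q).
p = 0.85, q = 0.65, p-q = 0.2.
(p-q)^2 = 0.04.
term1 = 0.04/0.65 = 0.061538.
term2 = 0.04/0.35 = 0.114286.
chi^2 = 0.061538 + 0.114286 = 0.1758

0.1758


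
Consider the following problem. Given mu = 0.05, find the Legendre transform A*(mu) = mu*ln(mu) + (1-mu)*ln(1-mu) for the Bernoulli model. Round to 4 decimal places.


Legendre transform for Bernoulli:
A*(mu) = mu*log(mu) + (1-mu)*log(1-mu).
mu = 0.05, 1-mu = 0.95.
mu*log(mu) = 0.05*log(0.05) = -0.149787.
(1-mu)*log(1-mu) = 0.95*log(0.95) = -0.048729.
A* = -0.149787 + -0.048729 = -0.1985

-0.1985


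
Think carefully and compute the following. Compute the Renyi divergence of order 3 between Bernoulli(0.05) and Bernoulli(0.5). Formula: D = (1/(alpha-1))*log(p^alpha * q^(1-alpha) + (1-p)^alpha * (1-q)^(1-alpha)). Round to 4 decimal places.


Renyi divergence of order alpha between Bernoulli distributions:
D = (1/(alpha-1))*log(p^alpha * q^(1-alpha) + (1-p)^alpha * (1-q)^(1-alpha)).
alpha = 3, p = 0.05, q = 0.5.
p^alpha * q^(1-alpha) = 0.05^3 * 0.5^-2 = 0.0005.
(1-p)^alpha * (1-q)^(1-alpha) = 0.95^3 * 0.5^-2 = 3.4295.
sum = 0.0005 + 3.4295 = 3.43.
D = (1/2)*log(3.43) = 0.6163

0.6163


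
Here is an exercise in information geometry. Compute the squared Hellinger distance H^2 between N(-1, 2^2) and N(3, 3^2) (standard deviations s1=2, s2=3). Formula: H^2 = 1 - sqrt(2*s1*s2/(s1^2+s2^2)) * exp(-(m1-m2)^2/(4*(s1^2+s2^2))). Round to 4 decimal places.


Squared Hellinger distance for Gaussians:
H^2 = 1 - sqrt(2*s1*s2/(s1^2+s2^2)) * exp(-(m1-m2)^2/(4*(s1^2+s2^2))).
s1^2 = 4, s2^2 = 9, s1^2+s2^2 = 13.
sqrt(2*2*3/(13)) = 0.960769.
(m1-m2)^2 = (-4)^2 = 16.
exp(-16/(4*13)) = exp(-0.307692) = 0.735141.
H^2 = 1 - 0.960769*0.735141 = 0.2937

0.2937


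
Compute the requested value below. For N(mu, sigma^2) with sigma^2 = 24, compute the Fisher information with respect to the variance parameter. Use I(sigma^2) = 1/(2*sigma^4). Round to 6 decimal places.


Fisher information for variance: I(sigma^2) = 1/(2*sigma^4).
sigma^2 = 24, so sigma^4 = 576.
I = 1/(2*576) = 1/1152 = 0.000868

0.000868


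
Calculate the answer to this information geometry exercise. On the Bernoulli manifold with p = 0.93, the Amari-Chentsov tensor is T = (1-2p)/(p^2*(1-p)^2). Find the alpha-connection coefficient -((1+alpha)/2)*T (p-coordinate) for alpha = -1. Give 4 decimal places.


Skewness (Amari-Chentsov) tensor: T = (1-2p)/(p^2*(1-p)^2).
p = 0.93, 1-2p = -0.86, p^2 = 0.8649, (1-p)^2 = 0.0049.
T = -0.86/(0.8649 * 0.0049) = -202.92543.
In the p-coordinate, Gamma^(alpha) = Gamma^(0) - (alpha/2)*T with Gamma^(0) = (1/2)*g'(p) = -T/2,
so Gamma^(alpha) = -((1+alpha)/2)*T.
alpha = -1, -(1+alpha)/2 = 0.0.
Gamma = 0.0 * -202.92543 = 0.0000

0.0000


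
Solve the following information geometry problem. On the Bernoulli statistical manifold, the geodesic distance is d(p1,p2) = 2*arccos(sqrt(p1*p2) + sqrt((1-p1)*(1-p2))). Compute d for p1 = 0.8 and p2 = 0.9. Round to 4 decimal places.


Geodesic distance on Bernoulli manifold:
d(p1,p2) = 2*arccos(sqrt(p1*p2) + sqrt((1-p1)*(1-p2))).
sqrt(p1*p2) = sqrt(0.8*0.9) = 0.848528.
sqrt((1-p1)*(1-p2)) = sqrt(0.2*0.1) = 0.141421.
arg = 0.848528 + 0.141421 = 0.989949.
d = 2*arccos(0.989949) = 0.2838

0.2838


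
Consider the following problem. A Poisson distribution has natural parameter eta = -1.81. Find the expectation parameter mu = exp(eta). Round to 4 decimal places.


Expectation parameter for Poisson exponential family:
mu = exp(eta).
eta = -1.81.
mu = exp(-1.81) = 0.1637

0.1637


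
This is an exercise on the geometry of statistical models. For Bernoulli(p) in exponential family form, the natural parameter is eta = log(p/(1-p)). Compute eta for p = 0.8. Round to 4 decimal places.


Natural parameter for Bernoulli: eta = log(p/(1-p)).
p = 0.8, 1-p = 0.2.
p/(1-p) = 4.0.
eta = log(4.0) = 1.3863

1.3863


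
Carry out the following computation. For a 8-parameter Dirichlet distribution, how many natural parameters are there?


Exponential family dimension calculation:
Dirichlet with 8 components has 8 natural parameters.

8
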